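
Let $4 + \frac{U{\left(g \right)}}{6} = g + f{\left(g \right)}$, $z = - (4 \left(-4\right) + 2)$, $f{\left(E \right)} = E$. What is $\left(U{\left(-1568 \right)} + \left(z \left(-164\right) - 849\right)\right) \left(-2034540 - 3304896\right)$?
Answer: $117387500460$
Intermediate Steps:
$z = 14$ ($z = - (-16 + 2) = \left(-1\right) \left(-14\right) = 14$)
$U{\left(g \right)} = -24 + 12 g$ ($U{\left(g \right)} = -24 + 6 \left(g + g\right) = -24 + 6 \cdot 2 g = -24 + 12 g$)
$\left(U{\left(-1568 \right)} + \left(z \left(-164\right) - 849\right)\right) \left(-2034540 - 3304896\right) = \left(\left(-24 + 12 \left(-1568\right)\right) + \left(14 \left(-164\right) - 849\right)\right) \left(-2034540 - 3304896\right) = \left(\left(-24 - 18816\right) - 3145\right) \left(-5339436\right) = \left(-18840 - 3145\right) \left(-5339436\right) = \left(-21985\right) \left(-5339436\right) = 117387500460$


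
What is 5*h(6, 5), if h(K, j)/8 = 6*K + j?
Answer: 1640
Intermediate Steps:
h(K, j) = 8*j + 48*K (h(K, j) = 8*(6*K + j) = 8*(j + 6*K) = 8*j + 48*K)
5*h(6, 5) = 5*(8*5 + 48*6) = 5*(40 + 288) = 5*328 = 1640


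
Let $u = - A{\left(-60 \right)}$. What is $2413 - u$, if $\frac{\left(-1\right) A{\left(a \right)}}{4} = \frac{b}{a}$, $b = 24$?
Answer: $\frac{12073}{5} \approx 2414.6$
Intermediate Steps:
$A{\left(a \right)} = - \frac{96}{a}$ ($A{\left(a \right)} = - 4 \frac{24}{a} = - \frac{96}{a}$)
$u = - \frac{8}{5}$ ($u = - \frac{-96}{-60} = - \frac{\left(-96\right) \left(-1\right)}{60} = \left(-1\right) \frac{8}{5} = - \frac{8}{5} \approx -1.6$)
$2413 - u = 2413 - - \frac{8}{5} = 2413 + \frac{8}{5} = \frac{12073}{5}$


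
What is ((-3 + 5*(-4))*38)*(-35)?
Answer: 30590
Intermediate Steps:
((-3 + 5*(-4))*38)*(-35) = ((-3 - 20)*38)*(-35) = -23*38*(-35) = -874*(-35) = 30590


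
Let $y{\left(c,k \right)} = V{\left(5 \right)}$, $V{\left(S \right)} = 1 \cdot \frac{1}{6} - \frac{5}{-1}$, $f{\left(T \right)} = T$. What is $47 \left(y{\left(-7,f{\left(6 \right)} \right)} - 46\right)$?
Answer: $- \frac{11515}{6} \approx -1919.2$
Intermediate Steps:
$V{\left(S \right)} = \frac{31}{6}$ ($V{\left(S \right)} = 1 \cdot \frac{1}{6} - -5 = \frac{1}{6} + 5 = \frac{31}{6}$)
$y{\left(c,k \right)} = \frac{31}{6}$
$47 \left(y{\left(-7,f{\left(6 \right)} \right)} - 46\right) = 47 \left(\frac{31}{6} - 46\right) = 47 \left(- \frac{245}{6}\right) = - \frac{11515}{6}$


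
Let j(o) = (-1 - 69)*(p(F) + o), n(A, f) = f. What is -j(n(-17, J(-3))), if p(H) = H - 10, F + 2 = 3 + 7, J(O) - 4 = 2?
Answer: 280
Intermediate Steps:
J(O) = 6 (J(O) = 4 + 2 = 6)
F = 8 (F = -2 + (3 + 7) = -2 + 10 = 8)
p(H) = -10 + H
j(o) = 140 - 70*o (j(o) = (-1 - 69)*((-10 + 8) + o) = -70*(-2 + o) = 140 - 70*o)
-j(n(-17, J(-3))) = -(140 - 70*6) = -(140 - 420) = -1*(-280) = 280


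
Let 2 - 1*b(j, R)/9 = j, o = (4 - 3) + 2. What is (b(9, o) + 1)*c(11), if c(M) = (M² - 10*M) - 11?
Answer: 0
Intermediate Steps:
o = 3 (o = 1 + 2 = 3)
b(j, R) = 18 - 9*j
c(M) = -11 + M² - 10*M
(b(9, o) + 1)*c(11) = ((18 - 9*9) + 1)*(-11 + 11² - 10*11) = ((18 - 81) + 1)*(-11 + 121 - 110) = (-63 + 1)*0 = -62*0 = 0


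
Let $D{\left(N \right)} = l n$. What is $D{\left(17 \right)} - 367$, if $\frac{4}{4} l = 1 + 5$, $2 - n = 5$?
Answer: $-385$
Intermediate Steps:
$n = -3$ ($n = 2 - 5 = -3$)
$l = 6$ ($l = 1 + 5 = 6$)
$D{\left(N \right)} = -18$ ($D{\left(N \right)} = 6 \left(-3\right) = -18$)
$D{\left(17 \right)} - 367 = -18 - 367 = -385$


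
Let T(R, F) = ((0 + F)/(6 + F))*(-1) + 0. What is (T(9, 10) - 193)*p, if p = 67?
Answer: -103783/8 ≈ -12973.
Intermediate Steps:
T(R, F) = -F/(6 + F) (T(R, F) = (F/(6 + F))*(-1) + 0 = -F/(6 + F) + 0 = -F/(6 + F))
(T(9, 10) - 193)*p = (-1*10/(6 + 10) - 193)*67 = (-1*10/16 - 193)*67 = (-1*10*1/16 - 193)*67 = (-5/8 - 193)*67 = -1549/8*67 = -103783/8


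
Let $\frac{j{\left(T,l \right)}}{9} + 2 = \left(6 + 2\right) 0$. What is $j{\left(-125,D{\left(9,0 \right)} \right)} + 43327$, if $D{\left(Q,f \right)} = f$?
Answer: $43309$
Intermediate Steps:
$j{\left(T,l \right)} = -18$ ($j{\left(T,l \right)} = -18 + 9 \left(6 + 2\right) 0 = -18 + 9 \cdot 8 \cdot 0 = -18 + 9 \cdot 0 = -18 + 0 = -18$)
$j{\left(-125,D{\left(9,0 \right)} \right)} + 43327 = -18 + 43327 = 43309$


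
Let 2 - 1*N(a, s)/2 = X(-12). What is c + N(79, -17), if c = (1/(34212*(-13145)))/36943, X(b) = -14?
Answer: 531644336826239/16613885525820 ≈ 32.000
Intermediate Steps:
N(a, s) = 32 (N(a, s) = 4 - 2*(-14) = 4 + 28 = 32)
c = -1/16613885525820 (c = ((1/34212)*(-1/13145))*(1/36943) = -1/449716740*1/36943 = -1/16613885525820 ≈ -6.0191e-14)
c + N(79, -17) = -1/16613885525820 + 32 = 531644336826239/16613885525820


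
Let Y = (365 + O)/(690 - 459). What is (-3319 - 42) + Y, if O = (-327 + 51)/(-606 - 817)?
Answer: -1104284722/328713 ≈ -3359.4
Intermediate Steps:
O = 276/1423 (O = -276/(-1423) = -276*(-1/1423) = 276/1423 ≈ 0.19396)
Y = 519671/328713 (Y = (365 + 276/1423)/(690 - 459) = (519671/1423)/231 = (519671/1423)*(1/231) = 519671/328713 ≈ 1.5809)
(-3319 - 42) + Y = (-3319 - 42) + 519671/328713 = -3361 + 519671/328713 = -1104284722/328713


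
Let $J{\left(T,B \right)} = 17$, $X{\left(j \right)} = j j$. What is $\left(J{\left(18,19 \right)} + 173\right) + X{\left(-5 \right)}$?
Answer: $215$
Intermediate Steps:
$X{\left(j \right)} = j^{2}$
$\left(J{\left(18,19 \right)} + 173\right) + X{\left(-5 \right)} = \left(17 + 173\right) + \left(-5\right)^{2} = 190 + 25 = 215$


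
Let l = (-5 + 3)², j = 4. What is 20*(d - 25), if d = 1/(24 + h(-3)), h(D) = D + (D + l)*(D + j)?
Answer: -5490/11 ≈ -499.09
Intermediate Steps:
l = 4 (l = (-2)² = 4)
h(D) = D + (4 + D)² (h(D) = D + (D + 4)*(D + 4) = D + (4 + D)*(4 + D) = D + (4 + D)²)
d = 1/22 (d = 1/(24 + (16 + (-3)² + 9*(-3))) = 1/(24 + (16 + 9 - 27)) = 1/(24 - 2) = 1/22 ≈ 0.045455)
20*(d - 25) = 20*(1/22 - 25) = 20*(-549/22) = -5490/11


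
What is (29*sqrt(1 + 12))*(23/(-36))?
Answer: -667*sqrt(13)/36 ≈ -66.803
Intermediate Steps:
(29*sqrt(1 + 12))*(23/(-36)) = (29*sqrt(13))*(23*(-1/36)) = (29*sqrt(13))*(-23/36) = -667*sqrt(13)/36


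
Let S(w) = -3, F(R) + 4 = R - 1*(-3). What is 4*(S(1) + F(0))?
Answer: -16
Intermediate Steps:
F(R) = -1 + R (F(R) = -4 + (R - 1*(-3)) = -4 + (R + 3) = -4 + (3 + R) = -1 + R)
4*(S(1) + F(0)) = 4*(-3 + (-1 + 0)) = 4*(-3 - 1) = 4*(-4) = -16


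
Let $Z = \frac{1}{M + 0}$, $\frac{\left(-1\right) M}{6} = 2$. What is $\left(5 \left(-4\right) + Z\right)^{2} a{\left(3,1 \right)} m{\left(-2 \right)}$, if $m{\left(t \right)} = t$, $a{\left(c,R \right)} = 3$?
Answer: $- \frac{58081}{24} \approx -2420.0$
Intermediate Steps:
$M = -12$ ($M = \left(-6\right) 2 = -12$)
$Z = - \frac{1}{12}$ ($Z = \frac{1}{-12 + 0} = \frac{1}{-12} = - \frac{1}{12} \approx -0.083333$)
$\left(5 \left(-4\right) + Z\right)^{2} a{\left(3,1 \right)} m{\left(-2 \right)} = \left(5 \left(-4\right) - \frac{1}{12}\right)^{2} \cdot 3 \left(-2\right) = \left(-20 - \frac{1}{12}\right)^{2} \cdot 3 \left(-2\right) = \left(- \frac{241}{12}\right)^{2} \cdot 3 \left(-2\right) = \frac{58081}{144} \cdot 3 \left(-2\right) = \frac{58081}{48} \left(-2\right) = - \frac{58081}{24}$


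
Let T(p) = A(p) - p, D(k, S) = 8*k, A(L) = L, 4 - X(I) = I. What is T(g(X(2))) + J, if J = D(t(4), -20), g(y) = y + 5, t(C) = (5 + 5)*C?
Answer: 320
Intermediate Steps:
X(I) = 4 - I
t(C) = 10*C
g(y) = 5 + y
T(p) = 0 (T(p) = p - p = 0)
J = 320 (J = 8*(10*4) = 8*40 = 320)
T(g(X(2))) + J = 0 + 320 = 320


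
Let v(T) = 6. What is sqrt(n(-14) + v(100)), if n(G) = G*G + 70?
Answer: 4*sqrt(17) ≈ 16.492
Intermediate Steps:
n(G) = 70 + G**2 (n(G) = G**2 + 70 = 70 + G**2)
sqrt(n(-14) + v(100)) = sqrt((70 + (-14)**2) + 6) = sqrt((70 + 196) + 6) = sqrt(266 + 6) = sqrt(272) = 4*sqrt(17)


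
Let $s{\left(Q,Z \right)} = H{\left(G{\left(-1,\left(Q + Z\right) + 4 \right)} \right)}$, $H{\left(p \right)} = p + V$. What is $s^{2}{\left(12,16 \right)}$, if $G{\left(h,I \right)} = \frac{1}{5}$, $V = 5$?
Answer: $\frac{676}{25} \approx 27.04$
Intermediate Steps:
$G{\left(h,I \right)} = \frac{1}{5}$
$H{\left(p \right)} = 5 + p$ ($H{\left(p \right)} = p + 5 = 5 + p$)
$s{\left(Q,Z \right)} = \frac{26}{5}$ ($s{\left(Q,Z \right)} = 5 + \frac{1}{5} = \frac{26}{5}$)
$s^{2}{\left(12,16 \right)} = \left(\frac{26}{5}\right)^{2} = \frac{676}{25}$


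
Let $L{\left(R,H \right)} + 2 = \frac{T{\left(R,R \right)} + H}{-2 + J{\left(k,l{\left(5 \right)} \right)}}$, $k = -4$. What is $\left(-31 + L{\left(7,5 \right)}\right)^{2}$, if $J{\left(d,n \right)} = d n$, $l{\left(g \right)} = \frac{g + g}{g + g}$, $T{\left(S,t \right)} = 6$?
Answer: $\frac{43681}{36} \approx 1213.4$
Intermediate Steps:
$l{\left(g \right)} = 1$ ($l{\left(g \right)} = \frac{2 g}{2 g} = 2 g \frac{1}{2 g} = 1$)
$L{\left(R,H \right)} = -3 - \frac{H}{6}$ ($L{\left(R,H \right)} = -2 + \frac{6 + H}{-2 - 4} = -2 + \frac{6 + H}{-6} = -2 + \left(6 + H\right) \left(- \frac{1}{6}\right) = -2 - \left(1 + \frac{H}{6}\right) = -3 - \frac{H}{6}$)
$\left(-31 + L{\left(7,5 \right)}\right)^{2} = \left(-31 - \frac{23}{6}\right)^{2} = \left(- \frac{209}{6}\right)^{2} = \frac{43681}{36}$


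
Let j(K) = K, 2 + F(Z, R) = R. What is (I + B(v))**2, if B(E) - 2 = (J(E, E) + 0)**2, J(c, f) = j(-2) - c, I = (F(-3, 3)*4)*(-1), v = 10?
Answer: 20164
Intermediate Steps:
F(Z, R) = -2 + R
I = -4 (I = ((-2 + 3)*4)*(-1) = (1*4)*(-1) = 4*(-1) = -4)
J(c, f) = -2 - c
B(E) = 2 + (-2 - E)**2 (B(E) = 2 + ((-2 - E) + 0)**2 = 2 + (-2 - E)**2)
(I + B(v))**2 = (-4 + (2 + (2 + 10)**2))**2 = (-4 + (2 + 12**2))**2 = (-4 + (2 + 144))**2 = (-4 + 146)**2 = 142**2 = 20164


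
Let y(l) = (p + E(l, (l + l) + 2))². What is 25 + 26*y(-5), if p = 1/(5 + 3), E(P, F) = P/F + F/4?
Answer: 525/8 ≈ 65.625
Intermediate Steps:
E(P, F) = F/4 + P/F (E(P, F) = P/F + F*(¼) = P/F + F/4 = F/4 + P/F)
p = ⅛ (p = 1/8 = ⅛ ≈ 0.12500)
y(l) = (5/8 + l/2 + l/(2 + 2*l))² (y(l) = (⅛ + (((l + l) + 2)/4 + l/((l + l) + 2)))² = (⅛ + ((2*l + 2)/4 + l/(2*l + 2)))² = (⅛ + ((2 + 2*l)/4 + l/(2 + 2*l)))² = (⅛ + ((½ + l/2) + l/(2 + 2*l)))² = (⅛ + (½ + l/2 + l/(2 + 2*l)))² = (5/8 + l/2 + l/(2 + 2*l))²)
25 + 26*y(-5) = 25 + 26*((1 + 4*(1 - 5)² + 5*(-5))²/(64*(1 - 5)²)) = 25 + 26*((1/64)*(1 + 4*(-4)² - 25)²/(-4)²) = 25 + 26*((1/64)*(1/16)*(1 + 4*16 - 25)²) = 25 + 26*((1/64)*(1/16)*(1 + 64 - 25)²) = 25 + 26*((1/64)*(1/16)*40²) = 25 + 26*((1/64)*(1/16)*1600) = 25 + 26*(25/16) = 25 + 325/8 = 525/8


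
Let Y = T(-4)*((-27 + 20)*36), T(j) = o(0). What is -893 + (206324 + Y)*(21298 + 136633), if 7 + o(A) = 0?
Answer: 32863545035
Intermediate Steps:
o(A) = -7 (o(A) = -7 + 0 = -7)
T(j) = -7
Y = 1764 (Y = -7*(-27 + 20)*36 = -(-49)*36 = -7*(-252) = 1764)
-893 + (206324 + Y)*(21298 + 136633) = -893 + (206324 + 1764)*(21298 + 136633) = -893 + 208088*157931 = -893 + 32863545928 = 32863545035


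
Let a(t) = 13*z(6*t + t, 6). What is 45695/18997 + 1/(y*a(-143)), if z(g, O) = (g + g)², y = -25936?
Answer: 510337882658083/212165198749504 ≈ 2.4054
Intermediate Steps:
z(g, O) = 4*g² (z(g, O) = (2*g)² = 4*g²)
a(t) = 2548*t² (a(t) = 13*(4*(6*t + t)²) = 13*(4*(7*t)²) = 13*(4*(49*t²)) = 13*(196*t²) = 2548*t²)
45695/18997 + 1/(y*a(-143)) = 45695/18997 + 1/((-25936)*((2548*(-143)²))) = 45695*(1/18997) - 1/(25936*(2548*20449)) = 45695/18997 - 1/25936/52104052 = 45695/18997 - 1/25936*1/52104052 = 45695/18997 - 1/1351370692672 = 510337882658083/212165198749504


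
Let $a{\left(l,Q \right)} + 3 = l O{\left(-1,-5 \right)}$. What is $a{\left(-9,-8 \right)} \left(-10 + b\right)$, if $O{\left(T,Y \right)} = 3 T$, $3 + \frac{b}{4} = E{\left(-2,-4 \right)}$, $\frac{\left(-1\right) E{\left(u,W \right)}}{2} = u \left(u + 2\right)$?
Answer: $-528$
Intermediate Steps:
$E{\left(u,W \right)} = - 2 u \left(2 + u\right)$ ($E{\left(u,W \right)} = - 2 u \left(u + 2\right) = - 2 u \left(2 + u\right)$)
$b = -12$ ($b = -12 + 4 \left(\left(-2\right) \left(-2\right) \left(2 - 2\right)\right) = -12 + 4 \left(\left(-2\right) \left(-2\right) 0\right) = -12 + 4 \cdot 0 = -12 + 0 = -12$)
$a{\left(l,Q \right)} = -3 - 3 l$ ($a{\left(l,Q \right)} = -3 + l 3 \left(-1\right) = -3 + l \left(-3\right) = -3 - 3 l$)
$a{\left(-9,-8 \right)} \left(-10 + b\right) = \left(-3 - -27\right) \left(-10 - 12\right) = \left(-3 + 27\right) \left(-22\right) = 24 \left(-22\right) = -528$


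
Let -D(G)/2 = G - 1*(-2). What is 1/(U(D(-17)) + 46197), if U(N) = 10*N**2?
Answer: 1/55197 ≈ 1.8117e-5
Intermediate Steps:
D(G) = -4 - 2*G (D(G) = -2*(G - 1*(-2)) = -2*(G + 2) = -2*(2 + G) = -4 - 2*G)
1/(U(D(-17)) + 46197) = 1/(10*(-4 - 2*(-17))**2 + 46197) = 1/(10*(-4 + 34)**2 + 46197) = 1/(10*30**2 + 46197) = 1/(10*900 + 46197) = 1/(9000 + 46197) = 1/55197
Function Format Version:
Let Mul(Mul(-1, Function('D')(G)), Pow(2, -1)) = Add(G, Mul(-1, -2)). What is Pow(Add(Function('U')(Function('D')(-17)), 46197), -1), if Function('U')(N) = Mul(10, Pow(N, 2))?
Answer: Rational(1, 55197) ≈ 1.8117e-5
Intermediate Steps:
Function('D')(G) = Add(-4, Mul(-2, G)) (Function('D')(G) = Mul(-2, Add(G, Mul(-1, -2))) = Mul(-2, Add(G, 2)) = Mul(-2, Add(2, G)) = Add(-4, Mul(-2, G)))
Pow(Add(Function('U')(Function('D')(-17)), 46197), -1) = Pow(Add(Mul(10, Pow(Add(-4, Mul(-2, -17)), 2)), 46197), -1) = Pow(Add(Mul(10, Pow(Add(-4, 34), 2)), 46197), -1) = Pow(Add(Mul(10, Pow(30, 2)), 46197), -1) = Pow(Add(Mul(10, 900), 46197), -1) = Pow(Add(9000, 46197), -1) = Pow(55197, -1) = Rational(1, 55197)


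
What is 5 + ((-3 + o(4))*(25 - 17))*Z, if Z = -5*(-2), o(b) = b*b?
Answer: 1045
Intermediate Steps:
o(b) = b²
Z = 10 (Z = -5*(-2) = 10)
5 + ((-3 + o(4))*(25 - 17))*Z = 5 + ((-3 + 4²)*(25 - 17))*10 = 5 + ((-3 + 16)*8)*10 = 5 + (13*8)*10 = 5 + 104*10 = 5 + 1040 = 1045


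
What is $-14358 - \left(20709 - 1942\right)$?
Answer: $-33125$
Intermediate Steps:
$-14358 - \left(20709 - 1942\right) = -14358 - 18767 = -33125$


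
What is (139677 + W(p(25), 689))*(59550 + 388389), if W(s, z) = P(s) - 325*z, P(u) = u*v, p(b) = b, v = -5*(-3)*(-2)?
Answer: -38073919122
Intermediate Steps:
v = -30 (v = 15*(-2) = -30)
P(u) = -30*u (P(u) = u*(-30) = -30*u)
W(s, z) = -325*z - 30*s (W(s, z) = -30*s - 325*z = -325*z - 30*s)
(139677 + W(p(25), 689))*(59550 + 388389) = (139677 + (-325*689 - 30*25))*(59550 + 388389) = (139677 + (-223925 - 750))*447939 = (139677 - 224675)*447939 = -84998*447939 = -38073919122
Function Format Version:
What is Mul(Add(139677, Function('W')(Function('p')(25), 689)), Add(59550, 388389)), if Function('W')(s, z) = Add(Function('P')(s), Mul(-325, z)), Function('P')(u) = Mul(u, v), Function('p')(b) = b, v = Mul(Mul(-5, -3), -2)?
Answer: -38073919122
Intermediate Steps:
v = -30 (v = Mul(15, -2) = -30)
Function('P')(u) = Mul(-30, u) (Function('P')(u) = Mul(u, -30) = Mul(-30, u))
Function('W')(s, z) = Add(Mul(-325, z), Mul(-30, s)) (Function('W')(s, z) = Add(Mul(-30, s), Mul(-325, z)) = Add(Mul(-325, z), Mul(-30, s)))
Mul(Add(139677, Function('W')(Function('p')(25), 689)), Add(59550, 388389)) = Mul(Add(139677, Add(Mul(-325, 689), Mul(-30, 25))), Add(59550, 388389)) = Mul(Add(139677, Add(-223925, -750)), 447939) = Mul(Add(139677, -224675), 447939) = Mul(-84998, 447939) = -38073919122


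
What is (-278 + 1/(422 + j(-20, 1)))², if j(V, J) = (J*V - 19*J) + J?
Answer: 11395776001/147456 ≈ 77283.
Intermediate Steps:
j(V, J) = -18*J + J*V (j(V, J) = (-19*J + J*V) + J = -18*J + J*V)
(-278 + 1/(422 + j(-20, 1)))² = (-278 + 1/(422 + 1*(-18 - 20)))² = (-278 + 1/(422 + 1*(-38)))² = (-278 + 1/(422 - 38))² = (-278 + 1/384)² = (-106751/384)² = 11395776001/147456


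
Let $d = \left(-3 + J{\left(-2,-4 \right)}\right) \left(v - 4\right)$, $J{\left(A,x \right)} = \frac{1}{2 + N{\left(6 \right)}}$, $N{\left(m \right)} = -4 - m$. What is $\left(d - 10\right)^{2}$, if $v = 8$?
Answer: $\frac{2025}{4} \approx 506.25$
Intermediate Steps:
$J{\left(A,x \right)} = - \frac{1}{8}$ ($J{\left(A,x \right)} = \frac{1}{2 - 10} = \frac{1}{-8} = - \frac{1}{8}$)
$d = - \frac{25}{2}$ ($d = \left(-3 - \frac{1}{8}\right) \left(8 - 4\right) = \left(- \frac{25}{8}\right) 4 = - \frac{25}{2} \approx -12.5$)
$\left(d - 10\right)^{2} = \left(- \frac{25}{2} - 10\right)^{2} = \left(- \frac{45}{2}\right)^{2} = \frac{2025}{4}$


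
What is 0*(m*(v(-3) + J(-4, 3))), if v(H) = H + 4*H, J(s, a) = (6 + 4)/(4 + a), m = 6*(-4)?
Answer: 0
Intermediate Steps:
m = -24
J(s, a) = 10/(4 + a)
v(H) = 5*H
0*(m*(v(-3) + J(-4, 3))) = 0*(-24*(5*(-3) + 10/(4 + 3))) = 0*(-24*(-15 + 10/7)) = 0*(-24*(-95/7)) = 0*(2280/7) = 0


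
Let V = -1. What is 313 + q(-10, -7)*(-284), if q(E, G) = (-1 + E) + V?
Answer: 3721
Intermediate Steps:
q(E, G) = -2 + E (q(E, G) = (-1 + E) - 1 = -2 + E)
313 + q(-10, -7)*(-284) = 313 + (-2 - 10)*(-284) = 313 - 12*(-284) = 313 + 3408 = 3721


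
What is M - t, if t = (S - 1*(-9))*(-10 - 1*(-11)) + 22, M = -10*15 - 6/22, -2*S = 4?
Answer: -1972/11 ≈ -179.27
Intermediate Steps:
S = -2 (S = -½*4 = -2)
M = -1653/11 (M = -150 - 6*1/22 = -150 - 3/11 = -1653/11 ≈ -150.27)
t = 29 (t = (-2 - 1*(-9))*(-10 - 1*(-11)) + 22 = (-2 + 9)*(-10 + 11) + 22 = 7*1 + 22 = 7 + 22 = 29)
M - t = -1653/11 - 1*29 = -1653/11 - 29 = -1972/11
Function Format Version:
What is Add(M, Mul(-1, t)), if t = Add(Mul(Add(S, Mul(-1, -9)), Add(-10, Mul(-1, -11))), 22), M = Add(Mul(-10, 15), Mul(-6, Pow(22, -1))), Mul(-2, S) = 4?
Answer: Rational(-1972, 11) ≈ -179.27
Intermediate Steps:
S = -2 (S = Mul(Rational(-1, 2), 4) = -2)
M = Rational(-1653, 11) (M = Add(-150, Mul(-6, Rational(1, 22))) = Add(-150, Rational(-3, 11)) = Rational(-1653, 11) ≈ -150.27)
t = 29 (t = Add(Mul(Add(-2, Mul(-1, -9)), Add(-10, Mul(-1, -11))), 22) = Add(Mul(Add(-2, 9), Add(-10, 11)), 22) = Add(Mul(7, 1), 22) = Add(7, 22) = 29)
Add(M, Mul(-1, t)) = Add(Rational(-1653, 11), Mul(-1, 29)) = Add(Rational(-1653, 11), -29) = Rational(-1972, 11)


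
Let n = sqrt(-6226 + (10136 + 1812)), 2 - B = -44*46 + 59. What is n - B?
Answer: -1967 + sqrt(5722) ≈ -1891.4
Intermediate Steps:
B = 1967 (B = 2 - (-44*46 + 59) = 2 - (-2024 + 59) = 2 - 1*(-1965) = 2 + 1965 = 1967)
n = sqrt(5722) (n = sqrt(-6226 + 11948) = sqrt(5722) ≈ 75.644)
n - B = sqrt(5722) - 1*1967 = sqrt(5722) - 1967 = -1967 + sqrt(5722)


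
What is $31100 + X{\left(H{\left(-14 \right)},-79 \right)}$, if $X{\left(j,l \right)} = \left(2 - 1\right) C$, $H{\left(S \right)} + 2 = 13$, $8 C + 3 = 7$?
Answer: $\frac{62201}{2} \approx 31101.0$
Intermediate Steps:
$C = \frac{1}{2}$ ($C = - \frac{3}{8} + \frac{1}{8} \cdot 7 = - \frac{3}{8} + \frac{7}{8} = \frac{1}{2} \approx 0.5$)
$H{\left(S \right)} = 11$ ($H{\left(S \right)} = -2 + 13 = 11$)
$X{\left(j,l \right)} = \frac{1}{2}$ ($X{\left(j,l \right)} = \left(2 - 1\right) \frac{1}{2} = 1 \cdot \frac{1}{2} = \frac{1}{2}$)
$31100 + X{\left(H{\left(-14 \right)},-79 \right)} = 31100 + \frac{1}{2} = \frac{62201}{2}$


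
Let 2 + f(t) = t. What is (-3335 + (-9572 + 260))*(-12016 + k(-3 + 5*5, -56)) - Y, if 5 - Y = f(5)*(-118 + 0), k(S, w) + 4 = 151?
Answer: 150106884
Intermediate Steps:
k(S, w) = 147 (k(S, w) = -4 + 151 = 147)
f(t) = -2 + t
Y = 359 (Y = 5 - (-2 + 5)*(-118 + 0) = 5 - 3*(-118) = 5 - 1*(-354) = 5 + 354 = 359)
(-3335 + (-9572 + 260))*(-12016 + k(-3 + 5*5, -56)) - Y = (-3335 + (-9572 + 260))*(-12016 + 147) - 1*359 = (-3335 - 9312)*(-11869) - 359 = -12647*(-11869) - 359 = 150107243 - 359 = 150106884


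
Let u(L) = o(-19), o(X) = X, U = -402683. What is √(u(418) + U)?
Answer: I*√402702 ≈ 634.59*I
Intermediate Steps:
u(L) = -19
√(u(418) + U) = √(-19 - 402683) = √(-402702) = I*√402702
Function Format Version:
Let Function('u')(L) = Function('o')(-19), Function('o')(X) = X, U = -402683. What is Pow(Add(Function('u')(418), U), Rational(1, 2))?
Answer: Mul(I, Pow(402702, Rational(1, 2))) ≈ Mul(634.59, I)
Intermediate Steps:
Function('u')(L) = -19
Pow(Add(Function('u')(418), U), Rational(1, 2)) = Pow(Add(-19, -402683), Rational(1, 2)) = Pow(-402702, Rational(1, 2)) = Mul(I, Pow(402702, Rational(1, 2)))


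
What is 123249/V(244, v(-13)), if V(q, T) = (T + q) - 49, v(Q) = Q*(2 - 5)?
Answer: 41083/78 ≈ 526.71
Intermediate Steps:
v(Q) = -3*Q (v(Q) = Q*(-3) = -3*Q)
V(q, T) = -49 + T + q
123249/V(244, v(-13)) = 123249/(-49 - 3*(-13) + 244) = 123249/(-49 + 39 + 244) = 123249/234 = 123249*(1/234) = 41083/78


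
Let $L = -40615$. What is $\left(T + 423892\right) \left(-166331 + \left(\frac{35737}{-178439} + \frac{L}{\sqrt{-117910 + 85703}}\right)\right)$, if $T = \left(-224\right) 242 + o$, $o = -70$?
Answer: $- \frac{10970133557424244}{178439} + \frac{2144553230 i \sqrt{32207}}{4601} \approx -6.1478 \cdot 10^{10} + 8.3649 \cdot 10^{7} i$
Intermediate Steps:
$T = -54278$ ($T = \left(-224\right) 242 - 70 = -54208 - 70 = -54278$)
$\left(T + 423892\right) \left(-166331 + \left(\frac{35737}{-178439} + \frac{L}{\sqrt{-117910 + 85703}}\right)\right) = \left(-54278 + 423892\right) \left(-166331 + \left(\frac{35737}{-178439} - \frac{40615}{\sqrt{-117910 + 85703}}\right)\right) = 369614 \left(-166331 + \left(35737 \left(- \frac{1}{178439}\right) - \frac{40615}{\sqrt{-32207}}\right)\right) = 369614 \left(-166331 - \left(\frac{35737}{178439} + \frac{40615}{i \sqrt{32207}}\right)\right) = 369614 \left(-166331 - \left(\frac{35737}{178439} + 40615 \left(- \frac{i \sqrt{32207}}{32207}\right)\right)\right) = 369614 \left(-166331 - \left(\frac{35737}{178439} - \frac{40615 i \sqrt{32207}}{32207}\right)\right) = 369614 \left(- \frac{29679973046}{178439} + \frac{40615 i \sqrt{32207}}{32207}\right) = - \frac{10970133557424244}{178439} + \frac{2144553230 i \sqrt{32207}}{4601}$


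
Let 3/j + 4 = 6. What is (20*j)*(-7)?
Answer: -210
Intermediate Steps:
j = 3/2 (j = 3/(-4 + 6) = 3/2 ≈ 1.5000)
(20*j)*(-7) = (20*(3/2))*(-7) = 30*(-7) = -210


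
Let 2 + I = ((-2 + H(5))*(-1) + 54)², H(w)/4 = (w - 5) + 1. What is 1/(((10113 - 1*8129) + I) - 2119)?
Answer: 1/2567 ≈ 0.00038956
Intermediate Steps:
H(w) = -16 + 4*w (H(w) = 4*((w - 5) + 1) = 4*((-5 + w) + 1) = 4*(-4 + w) = -16 + 4*w)
I = 2702 (I = -2 + ((-2 + (-16 + 4*5))*(-1) + 54)² = -2 + ((-2 + (-16 + 20))*(-1) + 54)² = -2 + ((-2 + 4)*(-1) + 54)² = -2 + (2*(-1) + 54)² = -2 + (-2 + 54)² = -2 + 52² = -2 + 2704 = 2702)
1/(((10113 - 1*8129) + I) - 2119) = 1/(((10113 - 1*8129) + 2702) - 2119) = 1/(((10113 - 8129) + 2702) - 2119) = 1/((1984 + 2702) - 2119) = 1/(4686 - 2119) = 1/2567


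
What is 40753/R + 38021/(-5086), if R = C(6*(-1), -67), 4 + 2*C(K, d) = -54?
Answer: -208372367/147494 ≈ -1412.8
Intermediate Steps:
C(K, d) = -29 (C(K, d) = -2 + (½)*(-54) = -2 - 27 = -29)
R = -29
40753/R + 38021/(-5086) = 40753/(-29) + 38021/(-5086) = 40753*(-1/29) + 38021*(-1/5086) = -40753/29 - 38021/5086 = -208372367/147494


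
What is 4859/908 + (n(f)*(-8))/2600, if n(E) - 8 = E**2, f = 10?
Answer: 1481111/295100 ≈ 5.0190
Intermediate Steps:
n(E) = 8 + E**2
4859/908 + (n(f)*(-8))/2600 = 4859/908 + ((8 + 10**2)*(-8))/2600 = 4859*(1/908) + ((8 + 100)*(-8))*(1/2600) = 4859/908 + (108*(-8))*(1/2600) = 4859/908 - 864*1/2600 = 4859/908 - 108/325 = 1481111/295100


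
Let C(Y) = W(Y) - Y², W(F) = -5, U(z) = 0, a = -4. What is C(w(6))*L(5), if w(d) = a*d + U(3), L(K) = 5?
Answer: -2905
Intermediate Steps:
w(d) = -4*d (w(d) = -4*d + 0 = -4*d)
C(Y) = -5 - Y²
C(w(6))*L(5) = (-5 - (-4*6)²)*5 = (-5 - 1*(-24)²)*5 = (-5 - 1*576)*5 = (-5 - 576)*5 = -581*5 = -2905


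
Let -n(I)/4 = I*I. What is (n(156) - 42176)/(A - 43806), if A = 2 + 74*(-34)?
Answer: 1744/579 ≈ 3.0121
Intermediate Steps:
n(I) = -4*I² (n(I) = -4*I*I = -4*I²)
A = -2514 (A = 2 - 2516 = -2514)
(n(156) - 42176)/(A - 43806) = (-4*156² - 42176)/(-2514 - 43806) = (-4*24336 - 42176)/(-46320) = (-97344 - 42176)*(-1/46320) = -139520*(-1/46320) = 1744/579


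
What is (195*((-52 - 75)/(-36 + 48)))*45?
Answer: -371475/4 ≈ -92869.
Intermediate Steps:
(195*((-52 - 75)/(-36 + 48)))*45 = (195*(-127/12))*45 = -8255/4*45 = -371475/4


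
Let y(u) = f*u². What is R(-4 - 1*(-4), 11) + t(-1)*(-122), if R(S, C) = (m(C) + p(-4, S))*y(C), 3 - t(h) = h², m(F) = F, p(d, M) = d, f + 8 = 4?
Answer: -3632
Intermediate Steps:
f = -4 (f = -8 + 4 = -4)
y(u) = -4*u²
t(h) = 3 - h²
R(S, C) = -4*C²*(-4 + C) (R(S, C) = (C - 4)*(-4*C²) = (-4 + C)*(-4*C²) = -4*C²*(-4 + C))
R(-4 - 1*(-4), 11) + t(-1)*(-122) = 4*11²*(4 - 1*11) + (3 - 1*(-1)²)*(-122) = 4*121*(4 - 11) + (3 - 1*1)*(-122) = 4*121*(-7) + (3 - 1)*(-122) = -3388 + 2*(-122) = -3388 - 244 = -3632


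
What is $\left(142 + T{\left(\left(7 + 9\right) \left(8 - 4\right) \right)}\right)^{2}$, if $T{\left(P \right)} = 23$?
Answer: $27225$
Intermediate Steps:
$\left(142 + T{\left(\left(7 + 9\right) \left(8 - 4\right) \right)}\right)^{2} = \left(142 + 23\right)^{2} = 165^{2} = 27225$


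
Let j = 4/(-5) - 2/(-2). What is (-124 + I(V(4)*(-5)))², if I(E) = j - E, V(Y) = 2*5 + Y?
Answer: 72361/25 ≈ 2894.4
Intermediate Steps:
V(Y) = 10 + Y
j = ⅕ (j = 4*(-⅕) - 2*(-½) = -⅘ + 1 = ⅕ ≈ 0.20000)
I(E) = ⅕ - E
(-124 + I(V(4)*(-5)))² = (-124 + (⅕ - (10 + 4)*(-5)))² = (-124 + (⅕ - 14*(-5)))² = (-124 + (⅕ - 1*(-70)))² = (-124 + (⅕ + 70))² = (-124 + 351/5)² = (-269/5)² = 72361/25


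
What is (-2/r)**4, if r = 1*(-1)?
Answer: 16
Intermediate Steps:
r = -1
(-2/r)**4 = (-2/(-1))**4 = (-2*(-1))**4 = 2**4 = 16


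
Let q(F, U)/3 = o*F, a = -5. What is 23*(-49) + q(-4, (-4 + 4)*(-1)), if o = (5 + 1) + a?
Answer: -1139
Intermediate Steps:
o = 1 (o = (5 + 1) - 5 = 6 - 5 = 1)
q(F, U) = 3*F (q(F, U) = 3*(1*F) = 3*F)
23*(-49) + q(-4, (-4 + 4)*(-1)) = 23*(-49) + 3*(-4) = -1127 - 12 = -1139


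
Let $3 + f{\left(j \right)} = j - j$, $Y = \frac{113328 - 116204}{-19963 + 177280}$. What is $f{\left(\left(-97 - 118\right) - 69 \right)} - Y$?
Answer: $- \frac{469075}{157317} \approx -2.9817$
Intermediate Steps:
$Y = - \frac{2876}{157317} \approx -0.018282$
$f{\left(j \right)} = -3$ ($f{\left(j \right)} = -3 + \left(j - j\right) = -3 + 0 = -3$)
$f{\left(\left(-97 - 118\right) - 69 \right)} - Y = -3 - - \frac{2876}{157317} = -3 + \frac{2876}{157317} = - \frac{469075}{157317}$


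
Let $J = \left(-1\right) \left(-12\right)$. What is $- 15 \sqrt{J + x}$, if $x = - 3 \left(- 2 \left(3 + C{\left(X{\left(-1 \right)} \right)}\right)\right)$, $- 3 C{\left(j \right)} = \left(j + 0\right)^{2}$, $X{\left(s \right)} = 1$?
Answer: $- 30 \sqrt{7} \approx -79.373$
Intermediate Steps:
$C{\left(j \right)} = - \frac{j^{2}}{3}$ ($C{\left(j \right)} = - \frac{\left(j + 0\right)^{2}}{3} = - \frac{j^{2}}{3}$)
$J = 12$
$x = 16$ ($x = - 3 \left(- 2 \left(3 - \frac{1^{2}}{3}\right)\right) = - 3 \left(- 2 \left(3 - \frac{1}{3}\right)\right) = - 3 \left(\left(-2\right) \frac{8}{3}\right) = \left(-3\right) \left(- \frac{16}{3}\right) = 16$)
$- 15 \sqrt{J + x} = - 15 \sqrt{12 + 16} = - 15 \sqrt{28} = - 15 \cdot 2 \sqrt{7} = - 30 \sqrt{7}$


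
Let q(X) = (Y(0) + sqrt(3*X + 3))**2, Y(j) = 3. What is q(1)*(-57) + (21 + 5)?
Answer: -829 - 342*sqrt(6) ≈ -1666.7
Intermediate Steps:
q(X) = (3 + sqrt(3 + 3*X))**2 (q(X) = (3 + sqrt(3*X + 3))**2 = (3 + sqrt(3 + 3*X))**2)
q(1)*(-57) + (21 + 5) = (3 + sqrt(3)*sqrt(1 + 1))**2*(-57) + (21 + 5) = (3 + sqrt(3)*sqrt(2))**2*(-57) + 26 = (3 + sqrt(6))**2*(-57) + 26 = -57*(3 + sqrt(6))**2 + 26 = 26 - 57*(3 + sqrt(6))**2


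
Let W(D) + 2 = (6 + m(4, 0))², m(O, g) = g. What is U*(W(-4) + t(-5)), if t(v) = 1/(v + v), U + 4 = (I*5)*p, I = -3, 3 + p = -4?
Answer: 34239/10 ≈ 3423.9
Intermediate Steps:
p = -7 (p = -3 - 4 = -7)
W(D) = 34 (W(D) = -2 + (6 + 0)² = -2 + 6² = -2 + 36 = 34)
U = 101 (U = -4 - 3*5*(-7) = -4 - 15*(-7) = -4 + 105 = 101)
t(v) = 1/(2*v)
U*(W(-4) + t(-5)) = 101*(34 + (½)/(-5)) = 101*(34 + (½)*(-⅕)) = 101*(34 - ⅒) = 101*(339/10) = 34239/10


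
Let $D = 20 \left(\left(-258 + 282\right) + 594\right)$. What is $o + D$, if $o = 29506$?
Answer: $41866$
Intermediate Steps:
$D = 12360$ ($D = 20 \left(24 + 594\right) = 20 \cdot 618 = 12360$)
$o + D = 29506 + 12360 = 41866$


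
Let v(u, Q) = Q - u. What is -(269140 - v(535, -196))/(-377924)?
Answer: 269871/377924 ≈ 0.71409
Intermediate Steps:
-(269140 - v(535, -196))/(-377924) = -(269140 - (-196 - 1*535))/(-377924) = -(269140 - (-196 - 535))*(-1)/377924 = -(269140 - 1*(-731))*(-1)/377924 = -(269140 + 731)*(-1)/377924 = -269871*(-1)/377924 = -1*(-269871/377924) = 269871/377924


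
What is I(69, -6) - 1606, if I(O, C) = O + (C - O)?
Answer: -1612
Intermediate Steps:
I(O, C) = C
I(69, -6) - 1606 = -6 - 1606 = -1612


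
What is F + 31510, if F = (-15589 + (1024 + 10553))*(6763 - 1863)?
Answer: -19627290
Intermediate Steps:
F = -19658800 (F = (-15589 + 11577)*4900 = -4012*4900 = -19658800)
F + 31510 = -19658800 + 31510 = -19627290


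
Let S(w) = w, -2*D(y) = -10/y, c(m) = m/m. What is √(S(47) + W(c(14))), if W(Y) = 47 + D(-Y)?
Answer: √89 ≈ 9.4340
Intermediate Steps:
c(m) = 1
D(y) = 5/y (D(y) = -(-5)/y = 5/y)
W(Y) = 47 - 5/Y (W(Y) = 47 + 5/((-Y)) = 47 + 5*(-1/Y) = 47 - 5/Y)
√(S(47) + W(c(14))) = √(47 + (47 - 5/1)) = √(47 + (47 - 5*1)) = √(47 + (47 - 5)) = √(47 + 42) = √89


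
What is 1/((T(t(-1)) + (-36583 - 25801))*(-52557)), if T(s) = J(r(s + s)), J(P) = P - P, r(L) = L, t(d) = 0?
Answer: 1/3278715888 ≈ 3.0500e-10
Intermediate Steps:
J(P) = 0
T(s) = 0
1/((T(t(-1)) + (-36583 - 25801))*(-52557)) = 1/((0 + (-36583 - 25801))*(-52557)) = -1/52557/(0 - 62384) = -1/52557/(-62384) = -1/62384*(-1/52557) = 1/3278715888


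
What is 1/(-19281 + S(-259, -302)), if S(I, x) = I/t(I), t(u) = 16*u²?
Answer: -4144/79900465 ≈ -5.1865e-5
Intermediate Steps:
S(I, x) = 1/(16*I) (S(I, x) = I/((16*I²)) = I*(1/(16*I²)) = 1/(16*I))
1/(-19281 + S(-259, -302)) = 1/(-19281 + (1/16)/(-259)) = 1/(-19281 + (1/16)*(-1/259)) = 1/(-19281 - 1/4144) = 1/(-79900465/4144) = -4144/79900465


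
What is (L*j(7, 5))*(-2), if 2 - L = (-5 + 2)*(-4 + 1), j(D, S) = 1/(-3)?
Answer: -14/3 ≈ -4.6667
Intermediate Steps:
j(D, S) = -1/3
L = -7 (L = 2 - (-5 + 2)*(-4 + 1) = 2 - (-3)*(-3) = 2 - 1*9 = 2 - 9 = -7)
(L*j(7, 5))*(-2) = -7*(-1/3)*(-2) = (7/3)*(-2) = -14/3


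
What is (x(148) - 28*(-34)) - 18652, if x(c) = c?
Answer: -17552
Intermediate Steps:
(x(148) - 28*(-34)) - 18652 = (148 - 28*(-34)) - 18652 = (148 + 952) - 18652 = 1100 - 18652 = -17552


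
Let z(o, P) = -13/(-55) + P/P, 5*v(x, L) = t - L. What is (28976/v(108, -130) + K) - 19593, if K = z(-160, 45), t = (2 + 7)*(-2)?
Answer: -7044804/385 ≈ -18298.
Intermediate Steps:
t = -18 (t = 9*(-2) = -18)
v(x, L) = -18/5 - L/5 (v(x, L) = (-18 - L)/5 = -18/5 - L/5)
z(o, P) = 68/55 (z(o, P) = -13*(-1/55) + 1 = 13/55 + 1 = 68/55)
K = 68/55 ≈ 1.2364
(28976/v(108, -130) + K) - 19593 = (28976/(-18/5 - 1/5*(-130)) + 68/55) - 19593 = (28976/(-18/5 + 26) + 68/55) - 19593 = (28976/(112/5) + 68/55) - 19593 = (28976*(5/112) + 68/55) - 19593 = (9055/7 + 68/55) - 19593 = 498501/385 - 19593 = -7044804/385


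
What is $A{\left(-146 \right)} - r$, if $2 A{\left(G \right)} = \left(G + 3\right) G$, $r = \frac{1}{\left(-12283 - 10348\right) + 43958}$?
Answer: $\frac{222632552}{21327} \approx 10439.0$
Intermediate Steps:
$r = \frac{1}{21327}$ ($r = \frac{1}{\left(-12283 - 10348\right) + 43958} = \frac{1}{-22631 + 43958} = \frac{1}{21327} \approx 4.6889 \cdot 10^{-5}$)
$A{\left(G \right)} = \frac{G \left(3 + G\right)}{2}$ ($A{\left(G \right)} = \frac{\left(G + 3\right) G}{2} = \frac{\left(3 + G\right) G}{2} = \frac{G \left(3 + G\right)}{2}$)
$A{\left(-146 \right)} - r = \frac{1}{2} \left(-146\right) \left(3 - 146\right) - \frac{1}{21327} = \frac{1}{2} \left(-146\right) \left(-143\right) - \frac{1}{21327} = 10439 - \frac{1}{21327} = \frac{222632552}{21327}$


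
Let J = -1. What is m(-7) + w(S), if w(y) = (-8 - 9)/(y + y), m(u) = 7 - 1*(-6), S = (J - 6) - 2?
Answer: 251/18 ≈ 13.944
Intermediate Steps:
S = -9 (S = (-1 - 6) - 2 = -7 - 2 = -9)
m(u) = 13 (m(u) = 7 + 6 = 13)
w(y) = -17/(2*y) (w(y) = -17*1/(2*y) = -17/(2*y))
m(-7) + w(S) = 13 - 17/2/(-9) = 13 - 17/2*(-1/9) = 13 + 17/18 = 251/18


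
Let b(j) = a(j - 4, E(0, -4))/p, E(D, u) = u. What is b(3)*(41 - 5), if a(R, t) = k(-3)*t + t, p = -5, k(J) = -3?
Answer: -288/5 ≈ -57.600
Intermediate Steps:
a(R, t) = -2*t (a(R, t) = -3*t + t = -2*t)
b(j) = -8/5 (b(j) = -2*(-4)/(-5) = 8*(-⅕) = -8/5)
b(3)*(41 - 5) = -8*(41 - 5)/5 = -8/5*36 = -288/5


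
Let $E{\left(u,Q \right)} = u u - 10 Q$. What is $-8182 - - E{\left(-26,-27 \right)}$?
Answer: $-7236$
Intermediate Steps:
$E{\left(u,Q \right)} = u^{2} - 10 Q$
$-8182 - - E{\left(-26,-27 \right)} = -8182 - - (\left(-26\right)^{2} - -270) = -8182 - - (676 + 270) = -8182 - \left(-1\right) 946 = -8182 - -946 = -8182 + 946 = -7236$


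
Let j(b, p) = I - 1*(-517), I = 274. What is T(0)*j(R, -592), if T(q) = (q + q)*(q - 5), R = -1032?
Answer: 0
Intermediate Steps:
T(q) = 2*q*(-5 + q) (T(q) = (2*q)*(-5 + q) = 2*q*(-5 + q))
j(b, p) = 791 (j(b, p) = 274 - 1*(-517) = 274 + 517 = 791)
T(0)*j(R, -592) = (2*0*(-5 + 0))*791 = (2*0*(-5))*791 = 0*791 = 0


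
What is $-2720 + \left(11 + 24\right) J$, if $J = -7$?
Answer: $-2965$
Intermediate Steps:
$-2720 + \left(11 + 24\right) J = -2720 + \left(11 + 24\right) \left(-7\right) = -2720 + 35 \left(-7\right) = -2720 - 245 = -2965$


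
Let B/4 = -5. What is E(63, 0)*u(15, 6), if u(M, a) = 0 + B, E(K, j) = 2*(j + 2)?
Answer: -80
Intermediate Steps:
B = -20 (B = 4*(-5) = -20)
E(K, j) = 4 + 2*j (E(K, j) = 2*(2 + j) = 4 + 2*j)
u(M, a) = -20 (u(M, a) = 0 - 20 = -20)
E(63, 0)*u(15, 6) = (4 + 2*0)*(-20) = (4 + 0)*(-20) = 4*(-20) = -80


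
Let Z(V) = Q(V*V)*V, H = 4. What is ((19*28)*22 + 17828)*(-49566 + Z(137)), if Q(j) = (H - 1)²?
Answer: -1427370156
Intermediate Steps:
Q(j) = 9 (Q(j) = (4 - 1)² = 3² = 9)
Z(V) = 9*V
((19*28)*22 + 17828)*(-49566 + Z(137)) = ((19*28)*22 + 17828)*(-49566 + 9*137) = (532*22 + 17828)*(-49566 + 1233) = (11704 + 17828)*(-48333) = 29532*(-48333) = -1427370156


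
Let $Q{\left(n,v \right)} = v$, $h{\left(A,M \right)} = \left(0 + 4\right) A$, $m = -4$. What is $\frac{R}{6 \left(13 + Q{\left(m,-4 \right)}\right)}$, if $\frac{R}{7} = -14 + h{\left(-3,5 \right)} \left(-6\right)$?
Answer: $\frac{203}{27} \approx 7.5185$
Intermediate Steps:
$h{\left(A,M \right)} = 4 A$
$R = 406$ ($R = 7 \left(-14 + 4 \left(-3\right) \left(-6\right)\right) = 7 \left(-14 - -72\right) = 7 \left(-14 + 72\right) = 7 \cdot 58 = 406$)
$\frac{R}{6 \left(13 + Q{\left(m,-4 \right)}\right)} = \frac{1}{6 \left(13 - 4\right)} 406 = \frac{1}{6 \cdot 9} \cdot 406 = \frac{1}{54} \cdot 406 = \frac{203}{27}$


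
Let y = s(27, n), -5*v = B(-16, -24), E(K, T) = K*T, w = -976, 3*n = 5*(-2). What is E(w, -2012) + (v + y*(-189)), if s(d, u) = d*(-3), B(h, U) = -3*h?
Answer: 9895057/5 ≈ 1.9790e+6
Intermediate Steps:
n = -10/3 (n = (5*(-2))/3 = (1/3)*(-10) = -10/3 ≈ -3.3333)
v = -48/5 (v = -(-3)*(-16)/5 = -1/5*48 = -48/5 ≈ -9.6000)
s(d, u) = -3*d
y = -81 (y = -3*27 = -81)
E(w, -2012) + (v + y*(-189)) = -976*(-2012) + (-48/5 - 81*(-189)) = 1963712 + (-48/5 + 15309) = 1963712 + 76497/5 = 9895057/5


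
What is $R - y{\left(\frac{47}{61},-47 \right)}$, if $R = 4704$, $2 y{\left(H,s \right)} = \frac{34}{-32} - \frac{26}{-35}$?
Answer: $\frac{5268659}{1120} \approx 4704.2$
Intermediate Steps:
$y{\left(H,s \right)} = - \frac{179}{1120}$ ($y{\left(H,s \right)} = \frac{\frac{34}{-32} - \frac{26}{-35}}{2} = \frac{34 \left(- \frac{1}{32}\right) - - \frac{26}{35}}{2} = \frac{- \frac{17}{16} + \frac{26}{35}}{2} = \frac{1}{2} \left(- \frac{179}{560}\right) = - \frac{179}{1120}$)
$R - y{\left(\frac{47}{61},-47 \right)} = 4704 - - \frac{179}{1120} = 4704 + \frac{179}{1120} = \frac{5268659}{1120}$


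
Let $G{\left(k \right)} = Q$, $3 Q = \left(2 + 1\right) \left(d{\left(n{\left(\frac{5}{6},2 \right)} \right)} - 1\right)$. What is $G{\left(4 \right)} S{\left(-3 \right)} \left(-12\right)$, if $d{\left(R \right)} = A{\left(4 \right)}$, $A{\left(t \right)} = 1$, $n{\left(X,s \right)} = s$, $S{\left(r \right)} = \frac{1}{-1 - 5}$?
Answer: $0$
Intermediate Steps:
$S{\left(r \right)} = - \frac{1}{6}$ ($S{\left(r \right)} = \frac{1}{-6} = - \frac{1}{6}$)
$d{\left(R \right)} = 1$
$Q = 0$ ($Q = \frac{\left(2 + 1\right) \left(1 - 1\right)}{3} = \frac{3 \cdot 0}{3} = \frac{1}{3} \cdot 0 = 0$)
$G{\left(k \right)} = 0$
$G{\left(4 \right)} S{\left(-3 \right)} \left(-12\right) = 0 \left(- \frac{1}{6}\right) \left(-12\right) = 0 \left(-12\right) = 0$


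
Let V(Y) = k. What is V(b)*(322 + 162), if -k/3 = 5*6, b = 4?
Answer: -43560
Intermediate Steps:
k = -90 (k = -15*6 = -3*30 = -90)
V(Y) = -90
V(b)*(322 + 162) = -90*(322 + 162) = -90*484 = -43560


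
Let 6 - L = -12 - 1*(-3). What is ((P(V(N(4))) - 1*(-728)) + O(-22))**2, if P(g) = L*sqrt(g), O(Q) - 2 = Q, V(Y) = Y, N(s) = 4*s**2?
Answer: 685584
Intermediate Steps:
L = 15 (L = 6 - (-12 - 1*(-3)) = 6 - (-12 + 3) = 6 - 1*(-9) = 6 + 9 = 15)
O(Q) = 2 + Q
P(g) = 15*sqrt(g)
((P(V(N(4))) - 1*(-728)) + O(-22))**2 = ((15*sqrt(4*4**2) - 1*(-728)) + (2 - 22))**2 = ((15*sqrt(4*16) + 728) - 20)**2 = ((15*sqrt(64) + 728) - 20)**2 = ((15*8 + 728) - 20)**2 = ((120 + 728) - 20)**2 = (848 - 20)**2 = 828**2 = 685584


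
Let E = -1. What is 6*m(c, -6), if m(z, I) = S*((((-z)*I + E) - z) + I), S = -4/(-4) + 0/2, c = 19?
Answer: 528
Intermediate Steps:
S = 1 (S = -4*(-¼) + 0*(½) = 1 + 0 = 1)
m(z, I) = -1 + I - z - I*z (m(z, I) = 1*((((-z)*I - 1) - z) + I) = 1*(((-I*z - 1) - z) + I) = 1*(((-1 - I*z) - z) + I) = 1*((-1 - z - I*z) + I) = 1*(-1 + I - z - I*z) = -1 + I - z - I*z)
6*m(c, -6) = 6*(-1 - 6 - 1*19 - 1*(-6)*19) = 6*(-1 - 6 - 19 + 114) = 6*88 = 528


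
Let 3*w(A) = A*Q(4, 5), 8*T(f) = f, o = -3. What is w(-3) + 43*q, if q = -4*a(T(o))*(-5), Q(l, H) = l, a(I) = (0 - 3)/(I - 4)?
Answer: 4100/7 ≈ 585.71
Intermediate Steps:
T(f) = f/8
a(I) = -3/(-4 + I)
q = 96/7 (q = -(-12)/(-4 + (⅛)*(-3))*(-5) = -(-12)/(-4 - 3/8)*(-5) = -(-12)/(-35/8)*(-5) = -(-12)*(-8)/35*(-5) = -4*24/35*(-5) = -96/35*(-5) = 96/7 ≈ 13.714)
w(A) = 4*A/3 (w(A) = (A*4)/3 = (4*A)/3 = 4*A/3)
w(-3) + 43*q = (4/3)*(-3) + 43*(96/7) = -4 + 4128/7 = 4100/7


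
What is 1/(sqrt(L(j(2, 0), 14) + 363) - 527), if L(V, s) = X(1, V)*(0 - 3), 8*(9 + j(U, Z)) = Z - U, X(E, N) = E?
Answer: -527/277369 - 6*sqrt(10)/277369 ≈ -0.0019684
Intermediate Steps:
j(U, Z) = -9 - U/8 + Z/8 (j(U, Z) = -9 + (Z - U)/8 = -9 + (-U/8 + Z/8) = -9 - U/8 + Z/8)
L(V, s) = -3 (L(V, s) = 1*(0 - 3) = 1*(-3) = -3)
1/(sqrt(L(j(2, 0), 14) + 363) - 527) = 1/(sqrt(-3 + 363) - 527) = 1/(sqrt(360) - 527) = 1/(6*sqrt(10) - 527) = 1/(-527 + 6*sqrt(10))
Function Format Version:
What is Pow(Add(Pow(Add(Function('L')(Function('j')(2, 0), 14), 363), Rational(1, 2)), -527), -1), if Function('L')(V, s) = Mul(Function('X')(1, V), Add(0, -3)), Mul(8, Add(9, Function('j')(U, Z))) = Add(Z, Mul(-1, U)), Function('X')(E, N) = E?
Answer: Add(Rational(-527, 277369), Mul(Rational(-6, 277369), Pow(10, Rational(1, 2)))) ≈ -0.0019684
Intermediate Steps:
Function('j')(U, Z) = Add(-9, Mul(Rational(-1, 8), U), Mul(Rational(1, 8), Z)) (Function('j')(U, Z) = Add(-9, Mul(Rational(1, 8), Add(Z, Mul(-1, U)))) = Add(-9, Add(Mul(Rational(-1, 8), U), Mul(Rational(1, 8), Z))) = Add(-9, Mul(Rational(-1, 8), U), Mul(Rational(1, 8), Z)))
Function('L')(V, s) = -3 (Function('L')(V, s) = Mul(1, Add(0, -3)) = Mul(1, -3) = -3)
Pow(Add(Pow(Add(Function('L')(Function('j')(2, 0), 14), 363), Rational(1, 2)), -527), -1) = Pow(Add(Pow(Add(-3, 363), Rational(1, 2)), -527), -1) = Pow(Add(Pow(360, Rational(1, 2)), -527), -1) = Pow(Add(Mul(6, Pow(10, Rational(1, 2))), -527), -1) = Pow(Add(-527, Mul(6, Pow(10, Rational(1, 2)))), -1)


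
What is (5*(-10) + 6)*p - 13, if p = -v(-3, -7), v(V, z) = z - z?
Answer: -13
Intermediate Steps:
v(V, z) = 0
p = 0 (p = -1*0 = 0)
(5*(-10) + 6)*p - 13 = (5*(-10) + 6)*0 - 13 = (-50 + 6)*0 - 13 = -44*0 - 13 = 0 - 13 = -13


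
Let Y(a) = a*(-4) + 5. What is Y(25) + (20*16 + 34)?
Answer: 259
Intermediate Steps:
Y(a) = 5 - 4*a (Y(a) = -4*a + 5 = 5 - 4*a)
Y(25) + (20*16 + 34) = (5 - 4*25) + (20*16 + 34) = (5 - 100) + (320 + 34) = -95 + 354 = 259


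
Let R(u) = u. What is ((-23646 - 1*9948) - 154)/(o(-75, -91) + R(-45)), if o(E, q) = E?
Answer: 8437/30 ≈ 281.23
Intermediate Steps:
((-23646 - 1*9948) - 154)/(o(-75, -91) + R(-45)) = ((-23646 - 1*9948) - 154)/(-75 - 45) = ((-23646 - 9948) - 154)/(-120) = (-33594 - 154)*(-1/120) = -33748*(-1/120) = 8437/30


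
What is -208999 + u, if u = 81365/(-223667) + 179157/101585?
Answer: -431698074681601/2065564745 ≈ -2.0900e+5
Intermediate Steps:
u = 2891458654/2065564745 (u = 81365*(-1/223667) + 179157*(1/101585) = -81365/223667 + 16287/9235 = 2891458654/2065564745 ≈ 1.3998)
-208999 + u = -208999 + 2891458654/2065564745 = -431698074681601/2065564745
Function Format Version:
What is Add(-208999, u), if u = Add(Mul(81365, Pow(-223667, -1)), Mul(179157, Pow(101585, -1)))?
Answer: Rational(-431698074681601, 2065564745) ≈ -2.0900e+5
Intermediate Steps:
u = Rational(2891458654, 2065564745) (u = Add(Mul(81365, Rational(-1, 223667)), Mul(179157, Rational(1, 101585))) = Add(Rational(-81365, 223667), Rational(16287, 9235)) = Rational(2891458654, 2065564745) ≈ 1.3998)
Add(-208999, u) = Add(-208999, Rational(2891458654, 2065564745)) = Rational(-431698074681601, 2065564745)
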